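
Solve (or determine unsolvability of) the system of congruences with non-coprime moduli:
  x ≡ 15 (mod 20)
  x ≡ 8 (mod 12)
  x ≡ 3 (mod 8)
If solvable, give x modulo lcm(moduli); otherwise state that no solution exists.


Moduli 20, 12, 8 are not pairwise coprime, so CRT works modulo lcm(m_i) when all pairwise compatibility conditions hold.
Pairwise compatibility: gcd(m_i, m_j) must divide a_i - a_j for every pair.
Merge one congruence at a time:
  Start: x ≡ 15 (mod 20).
  Combine with x ≡ 8 (mod 12): gcd(20, 12) = 4, and 8 - 15 = -7 is NOT divisible by 4.
    ⇒ system is inconsistent (no integer solution).

No solution (the system is inconsistent).


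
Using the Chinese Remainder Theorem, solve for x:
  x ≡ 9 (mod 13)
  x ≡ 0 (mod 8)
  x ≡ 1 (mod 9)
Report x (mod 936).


Moduli 13, 8, 9 are pairwise coprime; by CRT there is a unique solution modulo M = 13 · 8 · 9 = 936.
Solve pairwise, accumulating the modulus:
  Start with x ≡ 9 (mod 13).
  Combine with x ≡ 0 (mod 8): since gcd(13, 8) = 1, we get a unique residue mod 104.
    Write x = 9 + 13·t and substitute into x ≡ 0 (mod 8): 13·t ≡ 0 − 9 = -9 (mod 8).
    Reduce coefficients mod 8: 5·t ≡ 7 (mod 8).
    The inverse of 5 mod 8 is 5 (since 5·5 = 25 = 3·8 + 1), so t ≡ 5·7 = 35 ≡ 3 (mod 8).
    Then x = 9 + 13·3 = 48, valid modulo lcm(13, 8) = 104: x ≡ 48 (mod 104).
  Combine with x ≡ 1 (mod 9): since gcd(104, 9) = 1, we get a unique residue mod 936.
    Write x = 48 + 104·t and substitute into x ≡ 1 (mod 9): 104·t ≡ 1 − 48 = -47 (mod 9).
    Reduce coefficients mod 9: 5·t ≡ 7 (mod 9).
    The inverse of 5 mod 9 is 2 (since 5·2 = 10 = 1·9 + 1), so t ≡ 2·7 = 14 ≡ 5 (mod 9).
    Then x = 48 + 104·5 = 568, valid modulo lcm(104, 9) = 936: x ≡ 568 (mod 936).
Verify: 568 mod 13 = 9 ✓, 568 mod 8 = 0 ✓, 568 mod 9 = 1 ✓.

x ≡ 568 (mod 936).


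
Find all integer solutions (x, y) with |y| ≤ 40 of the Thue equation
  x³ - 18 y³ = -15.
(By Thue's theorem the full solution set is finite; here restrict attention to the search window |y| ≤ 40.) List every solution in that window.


The equation is x³ - 18y³ = -15. For fixed y, x³ = 18·y³ − 15, so a solution requires the RHS to be a perfect cube.
Strategy: iterate y from -40 to 40, compute RHS = 18·y³ − 15, and check whether it is a (positive or negative) perfect cube.
Check small values of y:
  y = 0: RHS = -15 is not a perfect cube.
  y = 1: RHS = 3 is not a perfect cube.
  y = -1: RHS = -33 is not a perfect cube.
  y = 2: RHS = 129 is not a perfect cube.
  y = -2: RHS = -159 is not a perfect cube.
  y = 3: RHS = 471 is not a perfect cube.
  y = -3: RHS = -501 is not a perfect cube.
Continuing the search up to |y| = 40 finds no solutions either.
No (x, y) in the scanned range satisfies the equation.

No integer solutions with |y| ≤ 40.


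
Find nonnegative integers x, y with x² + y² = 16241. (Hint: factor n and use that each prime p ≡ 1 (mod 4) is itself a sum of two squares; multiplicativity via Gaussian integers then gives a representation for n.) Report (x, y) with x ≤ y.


Step 1: Factor n = 16241 = 109 · 149.
Step 2: Check the mod-4 condition on each prime factor: 109 ≡ 1 (mod 4), exponent 1; 149 ≡ 1 (mod 4), exponent 1.
All primes ≡ 3 (mod 4) appear to even exponent (or don't appear), so by the two-squares theorem n IS expressible as a sum of two squares.
Step 3: Build a representation. Here n = 109 · 149 is a product of primes ≡ 1 (mod 4). Each prime p ≡ 1 (mod 4) is itself a sum of two squares; find a² by testing p − a² for a perfect square:
  109: 109 − 1² = 108, 109 − 2² = 105, 109 − 3² = 100 = 10² ⇒ 109 = 3² + 10².
  149: 149 − 1² = 148, 149 − 2² = 145, 149 − 3² = 140, 149 − 4² = 133, 149 − 5² = 124, 149 − 6² = 113, 149 − 7² = 100 = 10² ⇒ 149 = 7² + 10².
  Combine using the Brahmagupta–Fibonacci identity (a² + b²)(c² + d²) = (ac − bd)² + (ad + bc)² = (ac + bd)² + (ad − bc)²:
  109 · 149 = 16241: from (3² + 10²)(7² + 10²), take (3·7 − 10·10, 3·10 + 10·7) = (21 − 100, 30 + 70) = (-79, 100); dropping signs (only squares matter) gives (79, 100); check 79² + 100² = 6241 + 10000 = 16241 ✓.
Step 4: Order so x ≤ y and verify: 79² + 100² = 6241 + 10000 = 16241 = n. ✓

n = 16241 = 79² + 100² (one valid representation with x ≤ y).


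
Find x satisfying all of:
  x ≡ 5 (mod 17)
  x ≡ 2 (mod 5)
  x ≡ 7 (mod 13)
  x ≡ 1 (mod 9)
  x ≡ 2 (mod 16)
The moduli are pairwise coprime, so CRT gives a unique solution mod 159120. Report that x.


Product of moduli M = 17 · 5 · 13 · 9 · 16 = 159120.
Merge one congruence at a time:
  Start: x ≡ 5 (mod 17).
  Combine with x ≡ 2 (mod 5); new modulus lcm = 85.
    Write x = 5 + 17·t and substitute into x ≡ 2 (mod 5): 17·t ≡ 2 − 5 = -3 (mod 5).
    Reduce coefficients mod 5: 2·t ≡ 2 (mod 5).
    The inverse of 2 mod 5 is 3 (since 2·3 = 6 = 1·5 + 1), so t ≡ 3·2 = 6 ≡ 1 (mod 5).
    Then x = 5 + 17·1 = 22, valid modulo lcm(17, 5) = 85: x ≡ 22 (mod 85).
  Combine with x ≡ 7 (mod 13); new modulus lcm = 1105.
    Write x = 22 + 85·t and substitute into x ≡ 7 (mod 13): 85·t ≡ 7 − 22 = -15 (mod 13).
    Reduce coefficients mod 13: 7·t ≡ 11 (mod 13).
    The inverse of 7 mod 13 is 2 (since 7·2 = 14 = 1·13 + 1), so t ≡ 2·11 = 22 ≡ 9 (mod 13).
    Then x = 22 + 85·9 = 787, valid modulo lcm(85, 13) = 1105: x ≡ 787 (mod 1105).
  Combine with x ≡ 1 (mod 9); new modulus lcm = 9945.
    Write x = 787 + 1105·t and substitute into x ≡ 1 (mod 9): 1105·t ≡ 1 − 787 = -786 (mod 9).
    Reduce coefficients mod 9: 7·t ≡ 6 (mod 9).
    The inverse of 7 mod 9 is 4 (since 7·4 = 28 = 3·9 + 1), so t ≡ 4·6 = 24 ≡ 6 (mod 9).
    Then x = 787 + 1105·6 = 7417, valid modulo lcm(1105, 9) = 9945: x ≡ 7417 (mod 9945).
  Combine with x ≡ 2 (mod 16); new modulus lcm = 159120.
    Write x = 7417 + 9945·t and substitute into x ≡ 2 (mod 16): 9945·t ≡ 2 − 7417 = -7415 (mod 16).
    Reduce coefficients mod 16: 9·t ≡ 9 (mod 16).
    The inverse of 9 mod 16 is 9 (since 9·9 = 81 = 5·16 + 1), so t ≡ 9·9 = 81 ≡ 1 (mod 16).
    Then x = 7417 + 9945·1 = 17362, valid modulo lcm(9945, 16) = 159120: x ≡ 17362 (mod 159120).
Verify against each original: 17362 mod 17 = 5, 17362 mod 5 = 2, 17362 mod 13 = 7, 17362 mod 9 = 1, 17362 mod 16 = 2.

x ≡ 17362 (mod 159120).


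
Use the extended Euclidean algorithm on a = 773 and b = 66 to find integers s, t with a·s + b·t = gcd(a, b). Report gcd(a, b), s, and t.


Euclidean algorithm on (773, 66) — divide until remainder is 0:
  773 = 11 · 66 + 47
  66 = 1 · 47 + 19
  47 = 2 · 19 + 9
  19 = 2 · 9 + 1
  9 = 9 · 1 + 0
gcd(773, 66) = 1.
Track Bezout coefficients alongside the remainders: start with r₀ = 773 = a·1 + b·0 (s = 1, t = 0) and r₁ = 66 = a·0 + b·1 (s = 0, t = 1); each new remainder r_{k+1} = r_{k-1} − q_k·r_k inherits s_{k+1} = s_{k-1} − q_k·s_k, t_{k+1} = t_{k-1} − q_k·t_k, so r_k = a·s_k + b·t_k at every step:
  q = 11: r = 47, s = 1 − 11·0 = 1, t = 0 − 11·1 = -11  (check: 773·1 + 66·(-11) = 47)
  q = 1: r = 19, s = 0 − 1·1 = -1, t = 1 − 1·(-11) = 12  (check: 773·(-1) + 66·12 = 19)
  q = 2: r = 9, s = 1 − 2·(-1) = 3, t = -11 − 2·12 = -35  (check: 773·3 + 66·(-35) = 9)
  q = 2: r = 1, s = -1 − 2·3 = -7, t = 12 − 2·(-35) = 82  (check: 773·(-7) + 66·82 = 1)
The row with r = 1 (the gcd) gives the Bezout coefficients s = -7, t = 82.
Result: 773 · (-7) + 66 · (82) = 1.

gcd(773, 66) = 1; s = -7, t = 82 (check: 773·(-7) + 66·82 = 1).


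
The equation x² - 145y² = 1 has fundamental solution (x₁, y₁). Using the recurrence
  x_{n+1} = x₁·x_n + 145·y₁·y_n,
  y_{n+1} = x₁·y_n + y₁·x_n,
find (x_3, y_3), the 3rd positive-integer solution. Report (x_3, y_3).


Step 1: Find the fundamental solution (x₁, y₁) of x² - 145y² = 1.
  Expand √145 as a continued fraction. a₀ = ⌊√145⌋ = 12; iterate m_{k+1} = d_k·a_k − m_k, d_{k+1} = (145 − m_{k+1}²)/d_k, a_{k+1} = ⌊(a₀ + m_{k+1})/d_{k+1}⌋ (starting m₀ = 0, d₀ = 1), with convergents p_k = a_k·p_{k-1} + p_{k-2}, q_k = a_k·q_{k-1} + q_{k-2} (p₋₁ = 1, q₋₁ = 0):
  k = 0: a₀ = 12; p₀/q₀ = 12/1; p₀² − 145·q₀² = 144 − 145 = -1.
  k = 1: m = 12, d = 1, a = ⌊(12 + 12)/1⌋ = 24; p/q = (24·12 + 1)/(24·1 + 0) = 289/24; p² − 145·q² = 83521 − 83520 = 1.
  The first convergent with p² − 145·q² = 1 gives the fundamental solution (x₁, y₁) = (289, 24).
Step 2: Apply the recurrence (x_{n+1}, y_{n+1}) = (x₁x_n + 145y₁y_n, x₁y_n + y₁x_n) repeatedly.
  From (x_1, y_1) = (289, 24): x_2 = 289·289 + 145·24·24 = 167041; y_2 = 289·24 + 24·289 = 13872.
  From (x_2, y_2) = (167041, 13872): x_3 = 289·167041 + 145·24·13872 = 96549409; y_3 = 289·13872 + 24·167041 = 8017992.
Step 3: Verify x_3² - 145·y_3² = 9321788378249281 - 9321788378249280 = 1 (should be 1). ✓

(x_1, y_1) = (289, 24); (x_3, y_3) = (96549409, 8017992).


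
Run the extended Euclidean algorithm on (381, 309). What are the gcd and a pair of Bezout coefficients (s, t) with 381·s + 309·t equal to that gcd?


Euclidean algorithm on (381, 309) — divide until remainder is 0:
  381 = 1 · 309 + 72
  309 = 4 · 72 + 21
  72 = 3 · 21 + 9
  21 = 2 · 9 + 3
  9 = 3 · 3 + 0
gcd(381, 309) = 3.
Track Bezout coefficients alongside the remainders: start with r₀ = 381 = a·1 + b·0 (s = 1, t = 0) and r₁ = 309 = a·0 + b·1 (s = 0, t = 1); each new remainder r_{k+1} = r_{k-1} − q_k·r_k inherits s_{k+1} = s_{k-1} − q_k·s_k, t_{k+1} = t_{k-1} − q_k·t_k, so r_k = a·s_k + b·t_k at every step:
  q = 1: r = 72, s = 1 − 1·0 = 1, t = 0 − 1·1 = -1  (check: 381·1 + 309·(-1) = 72)
  q = 4: r = 21, s = 0 − 4·1 = -4, t = 1 − 4·(-1) = 5  (check: 381·(-4) + 309·5 = 21)
  q = 3: r = 9, s = 1 − 3·(-4) = 13, t = -1 − 3·5 = -16  (check: 381·13 + 309·(-16) = 9)
  q = 2: r = 3, s = -4 − 2·13 = -30, t = 5 − 2·(-16) = 37  (check: 381·(-30) + 309·37 = 3)
The row with r = 3 (the gcd) gives the Bezout coefficients s = -30, t = 37.
Result: 381 · (-30) + 309 · (37) = 3.

gcd(381, 309) = 3; s = -30, t = 37 (check: 381·(-30) + 309·37 = 3).


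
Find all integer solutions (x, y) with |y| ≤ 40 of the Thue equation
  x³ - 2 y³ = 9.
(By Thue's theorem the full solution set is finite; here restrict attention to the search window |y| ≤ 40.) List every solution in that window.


The equation is x³ - 2y³ = 9. For fixed y, x³ = 2·y³ + 9, so a solution requires the RHS to be a perfect cube.
Strategy: iterate y from -40 to 40, compute RHS = 2·y³ + 9, and check whether it is a (positive or negative) perfect cube.
Check small values of y:
  y = 0: RHS = 9 is not a perfect cube.
  y = 1: RHS = 11 is not a perfect cube.
  y = -1: RHS = 7 is not a perfect cube.
  y = 2: RHS = 25 is not a perfect cube.
  y = -2: RHS = -7 is not a perfect cube.
  y = 3: RHS = 63 is not a perfect cube.
  y = -3: RHS = -45 is not a perfect cube.
Continuing the search up to |y| = 40 finds no solutions either.
No (x, y) in the scanned range satisfies the equation.

No integer solutions with |y| ≤ 40.


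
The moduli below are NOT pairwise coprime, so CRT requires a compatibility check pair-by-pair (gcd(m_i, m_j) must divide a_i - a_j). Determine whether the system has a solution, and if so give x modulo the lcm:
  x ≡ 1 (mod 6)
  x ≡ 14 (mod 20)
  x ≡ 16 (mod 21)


Moduli 6, 20, 21 are not pairwise coprime, so CRT works modulo lcm(m_i) when all pairwise compatibility conditions hold.
Pairwise compatibility: gcd(m_i, m_j) must divide a_i - a_j for every pair.
Merge one congruence at a time:
  Start: x ≡ 1 (mod 6).
  Combine with x ≡ 14 (mod 20): gcd(6, 20) = 2, and 14 - 1 = 13 is NOT divisible by 2.
    ⇒ system is inconsistent (no integer solution).

No solution (the system is inconsistent).


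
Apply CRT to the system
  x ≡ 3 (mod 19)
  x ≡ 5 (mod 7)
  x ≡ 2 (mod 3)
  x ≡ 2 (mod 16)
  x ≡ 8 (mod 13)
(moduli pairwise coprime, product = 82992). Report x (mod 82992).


Product of moduli M = 19 · 7 · 3 · 16 · 13 = 82992.
Merge one congruence at a time:
  Start: x ≡ 3 (mod 19).
  Combine with x ≡ 5 (mod 7); new modulus lcm = 133.
    Write x = 3 + 19·t and substitute into x ≡ 5 (mod 7): 19·t ≡ 5 − 3 = 2 (mod 7).
    Reduce coefficients mod 7: 5·t ≡ 2 (mod 7).
    The inverse of 5 mod 7 is 3 (since 5·3 = 15 = 2·7 + 1), so t ≡ 3·2 = 6 ≡ 6 (mod 7).
    Then x = 3 + 19·6 = 117, valid modulo lcm(19, 7) = 133: x ≡ 117 (mod 133).
  Combine with x ≡ 2 (mod 3); new modulus lcm = 399.
    Write x = 117 + 133·t and substitute into x ≡ 2 (mod 3): 133·t ≡ 2 − 117 = -115 (mod 3).
    Reduce coefficients mod 3: 1·t ≡ 2 (mod 3).
    So t ≡ 2 (mod 3).
    Then x = 117 + 133·2 = 383, valid modulo lcm(133, 3) = 399: x ≡ 383 (mod 399).
  Combine with x ≡ 2 (mod 16); new modulus lcm = 6384.
    Write x = 383 + 399·t and substitute into x ≡ 2 (mod 16): 399·t ≡ 2 − 383 = -381 (mod 16).
    Reduce coefficients mod 16: 15·t ≡ 3 (mod 16).
    The inverse of 15 mod 16 is 15 (since 15·15 = 225 = 14·16 + 1), so t ≡ 15·3 = 45 ≡ 13 (mod 16).
    Then x = 383 + 399·13 = 5570, valid modulo lcm(399, 16) = 6384: x ≡ 5570 (mod 6384).
  Combine with x ≡ 8 (mod 13); new modulus lcm = 82992.
    Write x = 5570 + 6384·t and substitute into x ≡ 8 (mod 13): 6384·t ≡ 8 − 5570 = -5562 (mod 13).
    Reduce coefficients mod 13: 1·t ≡ 2 (mod 13).
    So t ≡ 2 (mod 13).
    Then x = 5570 + 6384·2 = 18338, valid modulo lcm(6384, 13) = 82992: x ≡ 18338 (mod 82992).
Verify against each original: 18338 mod 19 = 3, 18338 mod 7 = 5, 18338 mod 3 = 2, 18338 mod 16 = 2, 18338 mod 13 = 8.

x ≡ 18338 (mod 82992).


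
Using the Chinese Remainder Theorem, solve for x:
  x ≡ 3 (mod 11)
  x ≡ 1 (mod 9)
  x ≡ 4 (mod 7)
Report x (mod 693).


Moduli 11, 9, 7 are pairwise coprime; by CRT there is a unique solution modulo M = 11 · 9 · 7 = 693.
Solve pairwise, accumulating the modulus:
  Start with x ≡ 3 (mod 11).
  Combine with x ≡ 1 (mod 9): since gcd(11, 9) = 1, we get a unique residue mod 99.
    Write x = 3 + 11·t and substitute into x ≡ 1 (mod 9): 11·t ≡ 1 − 3 = -2 (mod 9).
    Reduce coefficients mod 9: 2·t ≡ 7 (mod 9).
    The inverse of 2 mod 9 is 5 (since 2·5 = 10 = 1·9 + 1), so t ≡ 5·7 = 35 ≡ 8 (mod 9).
    Then x = 3 + 11·8 = 91, valid modulo lcm(11, 9) = 99: x ≡ 91 (mod 99).
  Combine with x ≡ 4 (mod 7): since gcd(99, 7) = 1, we get a unique residue mod 693.
    Write x = 91 + 99·t and substitute into x ≡ 4 (mod 7): 99·t ≡ 4 − 91 = -87 (mod 7).
    Reduce coefficients mod 7: 1·t ≡ 4 (mod 7).
    So t ≡ 4 (mod 7).
    Then x = 91 + 99·4 = 487, valid modulo lcm(99, 7) = 693: x ≡ 487 (mod 693).
Verify: 487 mod 11 = 3 ✓, 487 mod 9 = 1 ✓, 487 mod 7 = 4 ✓.

x ≡ 487 (mod 693).


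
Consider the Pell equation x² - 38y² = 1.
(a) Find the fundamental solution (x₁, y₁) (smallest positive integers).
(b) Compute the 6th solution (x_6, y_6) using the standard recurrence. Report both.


Step 1: Find the fundamental solution (x₁, y₁) of x² - 38y² = 1.
  Expand √38 as a continued fraction. a₀ = ⌊√38⌋ = 6; iterate m_{k+1} = d_k·a_k − m_k, d_{k+1} = (38 − m_{k+1}²)/d_k, a_{k+1} = ⌊(a₀ + m_{k+1})/d_{k+1}⌋ (starting m₀ = 0, d₀ = 1), with convergents p_k = a_k·p_{k-1} + p_{k-2}, q_k = a_k·q_{k-1} + q_{k-2} (p₋₁ = 1, q₋₁ = 0):
  k = 0: a₀ = 6; p₀/q₀ = 6/1; p₀² − 38·q₀² = 36 − 38 = -2.
  k = 1: m = 6, d = 2, a = ⌊(6 + 6)/2⌋ = 6; p/q = (6·6 + 1)/(6·1 + 0) = 37/6; p² − 38·q² = 1369 − 1368 = 1.
  The first convergent with p² − 38·q² = 1 gives the fundamental solution (x₁, y₁) = (37, 6).
Step 2: Apply the recurrence (x_{n+1}, y_{n+1}) = (x₁x_n + 38y₁y_n, x₁y_n + y₁x_n) repeatedly.
  From (x_1, y_1) = (37, 6): x_2 = 37·37 + 38·6·6 = 2737; y_2 = 37·6 + 6·37 = 444.
  From (x_2, y_2) = (2737, 444): x_3 = 37·2737 + 38·6·444 = 202501; y_3 = 37·444 + 6·2737 = 32850.
  From (x_3, y_3) = (202501, 32850): x_4 = 37·202501 + 38·6·32850 = 14982337; y_4 = 37·32850 + 6·202501 = 2430456.
  From (x_4, y_4) = (14982337, 2430456): x_5 = 37·14982337 + 38·6·2430456 = 1108490437; y_5 = 37·2430456 + 6·14982337 = 179820894.
  From (x_5, y_5) = (1108490437, 179820894): x_6 = 37·1108490437 + 38·6·179820894 = 82013310001; y_6 = 37·179820894 + 6·1108490437 = 13304315700.
Step 3: Verify x_6² - 38·y_6² = 6726183017320126620001 - 6726183017320126620000 = 1 (should be 1). ✓

(x_1, y_1) = (37, 6); (x_6, y_6) = (82013310001, 13304315700).


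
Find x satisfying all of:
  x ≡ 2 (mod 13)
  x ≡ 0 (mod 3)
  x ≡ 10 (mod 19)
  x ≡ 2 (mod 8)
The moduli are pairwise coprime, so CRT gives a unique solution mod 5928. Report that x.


Product of moduli M = 13 · 3 · 19 · 8 = 5928.
Merge one congruence at a time:
  Start: x ≡ 2 (mod 13).
  Combine with x ≡ 0 (mod 3); new modulus lcm = 39.
    Write x = 2 + 13·t and substitute into x ≡ 0 (mod 3): 13·t ≡ 0 − 2 = -2 (mod 3).
    Reduce coefficients mod 3: 1·t ≡ 1 (mod 3).
    So t ≡ 1 (mod 3).
    Then x = 2 + 13·1 = 15, valid modulo lcm(13, 3) = 39: x ≡ 15 (mod 39).
  Combine with x ≡ 10 (mod 19); new modulus lcm = 741.
    Write x = 15 + 39·t and substitute into x ≡ 10 (mod 19): 39·t ≡ 10 − 15 = -5 (mod 19).
    Reduce coefficients mod 19: 1·t ≡ 14 (mod 19).
    So t ≡ 14 (mod 19).
    Then x = 15 + 39·14 = 561, valid modulo lcm(39, 19) = 741: x ≡ 561 (mod 741).
  Combine with x ≡ 2 (mod 8); new modulus lcm = 5928.
    Write x = 561 + 741·t and substitute into x ≡ 2 (mod 8): 741·t ≡ 2 − 561 = -559 (mod 8).
    Reduce coefficients mod 8: 5·t ≡ 1 (mod 8).
    The inverse of 5 mod 8 is 5 (since 5·5 = 25 = 3·8 + 1), so t ≡ 5·1 = 5 ≡ 5 (mod 8).
    Then x = 561 + 741·5 = 4266, valid modulo lcm(741, 8) = 5928: x ≡ 4266 (mod 5928).
Verify against each original: 4266 mod 13 = 2, 4266 mod 3 = 0, 4266 mod 19 = 10, 4266 mod 8 = 2.

x ≡ 4266 (mod 5928).


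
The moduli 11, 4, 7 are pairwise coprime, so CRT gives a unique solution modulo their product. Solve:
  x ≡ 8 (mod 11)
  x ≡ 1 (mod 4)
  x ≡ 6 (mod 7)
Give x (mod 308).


Moduli 11, 4, 7 are pairwise coprime; by CRT there is a unique solution modulo M = 11 · 4 · 7 = 308.
Solve pairwise, accumulating the modulus:
  Start with x ≡ 8 (mod 11).
  Combine with x ≡ 1 (mod 4): since gcd(11, 4) = 1, we get a unique residue mod 44.
    Write x = 8 + 11·t and substitute into x ≡ 1 (mod 4): 11·t ≡ 1 − 8 = -7 (mod 4).
    Reduce coefficients mod 4: 3·t ≡ 1 (mod 4).
    The inverse of 3 mod 4 is 3 (since 3·3 = 9 = 2·4 + 1), so t ≡ 3·1 = 3 ≡ 3 (mod 4).
    Then x = 8 + 11·3 = 41, valid modulo lcm(11, 4) = 44: x ≡ 41 (mod 44).
  Combine with x ≡ 6 (mod 7): since gcd(44, 7) = 1, we get a unique residue mod 308.
    Write x = 41 + 44·t and substitute into x ≡ 6 (mod 7): 44·t ≡ 6 − 41 = -35 (mod 7).
    Reduce coefficients mod 7: 2·t ≡ 0 (mod 7).
    The inverse of 2 mod 7 is 4 (since 2·4 = 8 = 1·7 + 1), so t ≡ 4·0 = 0 ≡ 0 (mod 7).
    Then x = 41 + 44·0 = 41, valid modulo lcm(44, 7) = 308: x ≡ 41 (mod 308).
Verify: 41 mod 11 = 8 ✓, 41 mod 4 = 1 ✓, 41 mod 7 = 6 ✓.

x ≡ 41 (mod 308).


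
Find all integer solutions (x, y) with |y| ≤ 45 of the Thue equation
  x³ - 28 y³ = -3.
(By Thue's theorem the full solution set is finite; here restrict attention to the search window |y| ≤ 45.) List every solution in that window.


The equation is x³ - 28y³ = -3. For fixed y, x³ = 28·y³ − 3, so a solution requires the RHS to be a perfect cube.
Strategy: iterate y from -45 to 45, compute RHS = 28·y³ − 3, and check whether it is a (positive or negative) perfect cube.
Check small values of y:
  y = 0: RHS = -3 is not a perfect cube.
  y = 1: RHS = 25 is not a perfect cube.
  y = -1: RHS = -31 is not a perfect cube.
  y = 2: RHS = 221 is not a perfect cube.
  y = -2: RHS = -227 is not a perfect cube.
  y = 3: RHS = 753 is not a perfect cube.
  y = -3: RHS = -759 is not a perfect cube.
Continuing the search up to |y| = 45 finds no solutions either.
No (x, y) in the scanned range satisfies the equation.

No integer solutions with |y| ≤ 45.


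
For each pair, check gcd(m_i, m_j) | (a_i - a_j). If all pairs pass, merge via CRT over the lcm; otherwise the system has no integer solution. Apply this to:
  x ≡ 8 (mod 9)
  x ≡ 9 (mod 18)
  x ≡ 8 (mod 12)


Moduli 9, 18, 12 are not pairwise coprime, so CRT works modulo lcm(m_i) when all pairwise compatibility conditions hold.
Pairwise compatibility: gcd(m_i, m_j) must divide a_i - a_j for every pair.
Merge one congruence at a time:
  Start: x ≡ 8 (mod 9).
  Combine with x ≡ 9 (mod 18): gcd(9, 18) = 9, and 9 - 8 = 1 is NOT divisible by 9.
    ⇒ system is inconsistent (no integer solution).

No solution (the system is inconsistent).


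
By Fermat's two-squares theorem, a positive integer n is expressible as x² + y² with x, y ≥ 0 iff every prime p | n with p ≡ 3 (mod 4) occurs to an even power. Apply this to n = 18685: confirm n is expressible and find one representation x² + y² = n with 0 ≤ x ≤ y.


Step 1: Factor n = 18685 = 5 · 37 · 101.
Step 2: Check the mod-4 condition on each prime factor: 5 ≡ 1 (mod 4), exponent 1; 37 ≡ 1 (mod 4), exponent 1; 101 ≡ 1 (mod 4), exponent 1.
All primes ≡ 3 (mod 4) appear to even exponent (or don't appear), so by the two-squares theorem n IS expressible as a sum of two squares.
Step 3: Build a representation. Here n = 5 · 37 · 101 is a product of primes ≡ 1 (mod 4). Each prime p ≡ 1 (mod 4) is itself a sum of two squares; find a² by testing p − a² for a perfect square:
  5: 5 − 1² = 4 = 2² ⇒ 5 = 1² + 2².
  37: 37 − 1² = 36 = 6² ⇒ 37 = 1² + 6².
  101: 101 − 1² = 100 = 10² ⇒ 101 = 1² + 10².
  Combine using the Brahmagupta–Fibonacci identity (a² + b²)(c² + d²) = (ac − bd)² + (ad + bc)² = (ac + bd)² + (ad − bc)²:
  5 · 37 = 185: from (1² + 2²)(1² + 6²), take (1·1 − 2·6, 1·6 + 2·1) = (1 − 12, 6 + 2) = (-11, 8); dropping signs (only squares matter) gives (11, 8); check 11² + 8² = 121 + 64 = 185 ✓.
  185 · 101 = 18685: from (11² + 8²)(1² + 10²), take (11·1 − 8·10, 11·10 + 8·1) = (11 − 80, 110 + 8) = (-69, 118); dropping signs (only squares matter) gives (69, 118); check 69² + 118² = 4761 + 13924 = 18685 ✓.
Step 4: Order so x ≤ y and verify: 69² + 118² = 4761 + 13924 = 18685 = n. ✓

n = 18685 = 69² + 118² (one valid representation with x ≤ y).


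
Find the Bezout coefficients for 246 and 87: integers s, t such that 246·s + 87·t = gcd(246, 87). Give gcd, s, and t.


Euclidean algorithm on (246, 87) — divide until remainder is 0:
  246 = 2 · 87 + 72
  87 = 1 · 72 + 15
  72 = 4 · 15 + 12
  15 = 1 · 12 + 3
  12 = 4 · 3 + 0
gcd(246, 87) = 3.
Track Bezout coefficients alongside the remainders: start with r₀ = 246 = a·1 + b·0 (s = 1, t = 0) and r₁ = 87 = a·0 + b·1 (s = 0, t = 1); each new remainder r_{k+1} = r_{k-1} − q_k·r_k inherits s_{k+1} = s_{k-1} − q_k·s_k, t_{k+1} = t_{k-1} − q_k·t_k, so r_k = a·s_k + b·t_k at every step:
  q = 2: r = 72, s = 1 − 2·0 = 1, t = 0 − 2·1 = -2  (check: 246·1 + 87·(-2) = 72)
  q = 1: r = 15, s = 0 − 1·1 = -1, t = 1 − 1·(-2) = 3  (check: 246·(-1) + 87·3 = 15)
  q = 4: r = 12, s = 1 − 4·(-1) = 5, t = -2 − 4·3 = -14  (check: 246·5 + 87·(-14) = 12)
  q = 1: r = 3, s = -1 − 1·5 = -6, t = 3 − 1·(-14) = 17  (check: 246·(-6) + 87·17 = 3)
The row with r = 3 (the gcd) gives the Bezout coefficients s = -6, t = 17.
Result: 246 · (-6) + 87 · (17) = 3.

gcd(246, 87) = 3; s = -6, t = 17 (check: 246·(-6) + 87·17 = 3).


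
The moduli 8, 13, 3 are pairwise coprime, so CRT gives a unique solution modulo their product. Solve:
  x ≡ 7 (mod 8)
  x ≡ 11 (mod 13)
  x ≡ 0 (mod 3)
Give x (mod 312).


Moduli 8, 13, 3 are pairwise coprime; by CRT there is a unique solution modulo M = 8 · 13 · 3 = 312.
Solve pairwise, accumulating the modulus:
  Start with x ≡ 7 (mod 8).
  Combine with x ≡ 11 (mod 13): since gcd(8, 13) = 1, we get a unique residue mod 104.
    Write x = 7 + 8·t and substitute into x ≡ 11 (mod 13): 8·t ≡ 11 − 7 = 4 (mod 13).
    The inverse of 8 mod 13 is 5 (since 8·5 = 40 = 3·13 + 1), so t ≡ 5·4 = 20 ≡ 7 (mod 13).
    Then x = 7 + 8·7 = 63, valid modulo lcm(8, 13) = 104: x ≡ 63 (mod 104).
  Combine with x ≡ 0 (mod 3): since gcd(104, 3) = 1, we get a unique residue mod 312.
    Write x = 63 + 104·t and substitute into x ≡ 0 (mod 3): 104·t ≡ 0 − 63 = -63 (mod 3).
    Reduce coefficients mod 3: 2·t ≡ 0 (mod 3).
    The inverse of 2 mod 3 is 2 (since 2·2 = 4 = 1·3 + 1), so t ≡ 2·0 = 0 ≡ 0 (mod 3).
    Then x = 63 + 104·0 = 63, valid modulo lcm(104, 3) = 312: x ≡ 63 (mod 312).
Verify: 63 mod 8 = 7 ✓, 63 mod 13 = 11 ✓, 63 mod 3 = 0 ✓.

x ≡ 63 (mod 312).


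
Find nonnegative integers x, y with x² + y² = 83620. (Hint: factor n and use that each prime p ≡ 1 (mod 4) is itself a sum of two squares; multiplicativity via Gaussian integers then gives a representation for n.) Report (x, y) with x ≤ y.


Step 1: Factor n = 83620 = 2^2 · 5 · 37 · 113.
Step 2: Check the mod-4 condition on each prime factor: 2 = 2 (special); 5 ≡ 1 (mod 4), exponent 1; 37 ≡ 1 (mod 4), exponent 1; 113 ≡ 1 (mod 4), exponent 1.
All primes ≡ 3 (mod 4) appear to even exponent (or don't appear), so by the two-squares theorem n IS expressible as a sum of two squares.
Step 3: Build a representation. Group n = k² · m with k = 2 and m = 5 · 37 · 113 = 20905 (a product of primes ≡ 1 (mod 4)); a representation of m scales to one of n via (k·x)² + (k·y)² = k²(x² + y²). Each prime p ≡ 1 (mod 4) is itself a sum of two squares; find a² by testing p − a² for a perfect square:
  5: 5 − 1² = 4 = 2² ⇒ 5 = 1² + 2².
  37: 37 − 1² = 36 = 6² ⇒ 37 = 1² + 6².
  113: 113 − 1² = 112, 113 − 2² = 109, 113 − 3² = 104, 113 − 4² = 97, 113 − 5² = 88, 113 − 6² = 77, 113 − 7² = 64 = 8² ⇒ 113 = 7² + 8².
  Combine using the Brahmagupta–Fibonacci identity (a² + b²)(c² + d²) = (ac − bd)² + (ad + bc)² = (ac + bd)² + (ad − bc)²:
  5 · 37 = 185: from (1² + 2²)(1² + 6²), take (1·1 − 2·6, 1·6 + 2·1) = (1 − 12, 6 + 2) = (-11, 8); dropping signs (only squares matter) gives (11, 8); check 11² + 8² = 121 + 64 = 185 ✓.
  185 · 113 = 20905: from (11² + 8²)(7² + 8²), take (11·7 − 8·8, 11·8 + 8·7) = (77 − 64, 88 + 56) = (13, 144); check 13² + 144² = 169 + 20736 = 20905 ✓.
  Scale by k = 2: (2·13, 2·144) = (26, 288).
Step 4: Order so x ≤ y and verify: 26² + 288² = 676 + 82944 = 83620 = n. ✓

n = 83620 = 26² + 288² (one valid representation with x ≤ y).


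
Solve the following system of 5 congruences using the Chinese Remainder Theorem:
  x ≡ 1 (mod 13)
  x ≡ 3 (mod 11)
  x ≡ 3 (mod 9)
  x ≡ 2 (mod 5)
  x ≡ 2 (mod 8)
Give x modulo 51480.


Product of moduli M = 13 · 11 · 9 · 5 · 8 = 51480.
Merge one congruence at a time:
  Start: x ≡ 1 (mod 13).
  Combine with x ≡ 3 (mod 11); new modulus lcm = 143.
    Write x = 1 + 13·t and substitute into x ≡ 3 (mod 11): 13·t ≡ 3 − 1 = 2 (mod 11).
    Reduce coefficients mod 11: 2·t ≡ 2 (mod 11).
    The inverse of 2 mod 11 is 6 (since 2·6 = 12 = 1·11 + 1), so t ≡ 6·2 = 12 ≡ 1 (mod 11).
    Then x = 1 + 13·1 = 14, valid modulo lcm(13, 11) = 143: x ≡ 14 (mod 143).
  Combine with x ≡ 3 (mod 9); new modulus lcm = 1287.
    Write x = 14 + 143·t and substitute into x ≡ 3 (mod 9): 143·t ≡ 3 − 14 = -11 (mod 9).
    Reduce coefficients mod 9: 8·t ≡ 7 (mod 9).
    The inverse of 8 mod 9 is 8 (since 8·8 = 64 = 7·9 + 1), so t ≡ 8·7 = 56 ≡ 2 (mod 9).
    Then x = 14 + 143·2 = 300, valid modulo lcm(143, 9) = 1287: x ≡ 300 (mod 1287).
  Combine with x ≡ 2 (mod 5); new modulus lcm = 6435.
    Write x = 300 + 1287·t and substitute into x ≡ 2 (mod 5): 1287·t ≡ 2 − 300 = -298 (mod 5).
    Reduce coefficients mod 5: 2·t ≡ 2 (mod 5).
    The inverse of 2 mod 5 is 3 (since 2·3 = 6 = 1·5 + 1), so t ≡ 3·2 = 6 ≡ 1 (mod 5).
    Then x = 300 + 1287·1 = 1587, valid modulo lcm(1287, 5) = 6435: x ≡ 1587 (mod 6435).
  Combine with x ≡ 2 (mod 8); new modulus lcm = 51480.
    Write x = 1587 + 6435·t and substitute into x ≡ 2 (mod 8): 6435·t ≡ 2 − 1587 = -1585 (mod 8).
    Reduce coefficients mod 8: 3·t ≡ 7 (mod 8).
    The inverse of 3 mod 8 is 3 (since 3·3 = 9 = 1·8 + 1), so t ≡ 3·7 = 21 ≡ 5 (mod 8).
    Then x = 1587 + 6435·5 = 33762, valid modulo lcm(6435, 8) = 51480: x ≡ 33762 (mod 51480).
Verify against each original: 33762 mod 13 = 1, 33762 mod 11 = 3, 33762 mod 9 = 3, 33762 mod 5 = 2, 33762 mod 8 = 2.

x ≡ 33762 (mod 51480).


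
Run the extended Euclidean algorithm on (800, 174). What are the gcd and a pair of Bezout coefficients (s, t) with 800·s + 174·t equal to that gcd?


Euclidean algorithm on (800, 174) — divide until remainder is 0:
  800 = 4 · 174 + 104
  174 = 1 · 104 + 70
  104 = 1 · 70 + 34
  70 = 2 · 34 + 2
  34 = 17 · 2 + 0
gcd(800, 174) = 2.
Track Bezout coefficients alongside the remainders: start with r₀ = 800 = a·1 + b·0 (s = 1, t = 0) and r₁ = 174 = a·0 + b·1 (s = 0, t = 1); each new remainder r_{k+1} = r_{k-1} − q_k·r_k inherits s_{k+1} = s_{k-1} − q_k·s_k, t_{k+1} = t_{k-1} − q_k·t_k, so r_k = a·s_k + b·t_k at every step:
  q = 4: r = 104, s = 1 − 4·0 = 1, t = 0 − 4·1 = -4  (check: 800·1 + 174·(-4) = 104)
  q = 1: r = 70, s = 0 − 1·1 = -1, t = 1 − 1·(-4) = 5  (check: 800·(-1) + 174·5 = 70)
  q = 1: r = 34, s = 1 − 1·(-1) = 2, t = -4 − 1·5 = -9  (check: 800·2 + 174·(-9) = 34)
  q = 2: r = 2, s = -1 − 2·2 = -5, t = 5 − 2·(-9) = 23  (check: 800·(-5) + 174·23 = 2)
The row with r = 2 (the gcd) gives the Bezout coefficients s = -5, t = 23.
Result: 800 · (-5) + 174 · (23) = 2.

gcd(800, 174) = 2; s = -5, t = 23 (check: 800·(-5) + 174·23 = 2).


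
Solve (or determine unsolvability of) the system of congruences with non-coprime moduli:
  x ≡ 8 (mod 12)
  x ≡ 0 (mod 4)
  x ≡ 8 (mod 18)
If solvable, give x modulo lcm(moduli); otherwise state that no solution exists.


Moduli 12, 4, 18 are not pairwise coprime, so CRT works modulo lcm(m_i) when all pairwise compatibility conditions hold.
Pairwise compatibility: gcd(m_i, m_j) must divide a_i - a_j for every pair.
Merge one congruence at a time:
  Start: x ≡ 8 (mod 12).
  Combine with x ≡ 0 (mod 4): gcd(12, 4) = 4; 0 - 8 = -8, which IS divisible by 4, so compatible.
    Write x = 8 + 12·t and substitute into x ≡ 0 (mod 4): 12·t ≡ 0 − 8 = -8 (mod 4).
    Divide the congruence (and modulus) by g = 4: 3·t ≡ -2 (mod 1).
    Modulo 1 every t works; take t = 0.
    Then x = 8 + 12·0 = 8, valid modulo lcm(12, 4) = 12: x ≡ 8 (mod 12).
  Combine with x ≡ 8 (mod 18): gcd(12, 18) = 6; 8 - 8 = 0, which IS divisible by 6, so compatible.
    Write x = 8 + 12·t and substitute into x ≡ 8 (mod 18): 12·t ≡ 8 − 8 = 0 (mod 18).
    Divide the congruence (and modulus) by g = 6: 2·t ≡ 0 (mod 3).
    The inverse of 2 mod 3 is 2 (since 2·2 = 4 = 1·3 + 1), so t ≡ 2·0 = 0 ≡ 0 (mod 3).
    Then x = 8 + 12·0 = 8, valid modulo lcm(12, 18) = 36: x ≡ 8 (mod 36).
Verify: 8 mod 12 = 8, 8 mod 4 = 0, 8 mod 18 = 8.

x ≡ 8 (mod 36).


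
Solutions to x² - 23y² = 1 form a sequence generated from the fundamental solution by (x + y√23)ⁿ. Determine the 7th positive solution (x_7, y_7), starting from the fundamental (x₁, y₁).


Step 1: Find the fundamental solution (x₁, y₁) of x² - 23y² = 1.
  Expand √23 as a continued fraction. a₀ = ⌊√23⌋ = 4; iterate m_{k+1} = d_k·a_k − m_k, d_{k+1} = (23 − m_{k+1}²)/d_k, a_{k+1} = ⌊(a₀ + m_{k+1})/d_{k+1}⌋ (starting m₀ = 0, d₀ = 1), with convergents p_k = a_k·p_{k-1} + p_{k-2}, q_k = a_k·q_{k-1} + q_{k-2} (p₋₁ = 1, q₋₁ = 0):
  k = 0: a₀ = 4; p₀/q₀ = 4/1; p₀² − 23·q₀² = 16 − 23 = -7.
  k = 1: m = 4, d = 7, a = ⌊(4 + 4)/7⌋ = 1; p/q = (1·4 + 1)/(1·1 + 0) = 5/1; p² − 23·q² = 25 − 23 = 2.
  k = 2: m = 3, d = 2, a = ⌊(4 + 3)/2⌋ = 3; p/q = (3·5 + 4)/(3·1 + 1) = 19/4; p² − 23·q² = 361 − 368 = -7.
  k = 3: m = 3, d = 7, a = ⌊(4 + 3)/7⌋ = 1; p/q = (1·19 + 5)/(1·4 + 1) = 24/5; p² − 23·q² = 576 − 575 = 1.
  The first convergent with p² − 23·q² = 1 gives the fundamental solution (x₁, y₁) = (24, 5).
Step 2: Apply the recurrence (x_{n+1}, y_{n+1}) = (x₁x_n + 23y₁y_n, x₁y_n + y₁x_n) repeatedly.
  From (x_1, y_1) = (24, 5): x_2 = 24·24 + 23·5·5 = 1151; y_2 = 24·5 + 5·24 = 240.
  From (x_2, y_2) = (1151, 240): x_3 = 24·1151 + 23·5·240 = 55224; y_3 = 24·240 + 5·1151 = 11515.
  From (x_3, y_3) = (55224, 11515): x_4 = 24·55224 + 23·5·11515 = 2649601; y_4 = 24·11515 + 5·55224 = 552480.
  From (x_4, y_4) = (2649601, 552480): x_5 = 24·2649601 + 23·5·552480 = 127125624; y_5 = 24·552480 + 5·2649601 = 26507525.
  From (x_5, y_5) = (127125624, 26507525): x_6 = 24·127125624 + 23·5·26507525 = 6099380351; y_6 = 24·26507525 + 5·127125624 = 1271808720.
  From (x_6, y_6) = (6099380351, 1271808720): x_7 = 24·6099380351 + 23·5·1271808720 = 292643131224; y_7 = 24·1271808720 + 5·6099380351 = 61020311035.
Step 3: Verify x_7² - 23·y_7² = 85640002252587283738176 - 85640002252587283738175 = 1 (should be 1). ✓

(x_1, y_1) = (24, 5); (x_7, y_7) = (292643131224, 61020311035).


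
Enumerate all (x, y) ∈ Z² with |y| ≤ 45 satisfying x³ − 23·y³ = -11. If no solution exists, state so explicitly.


The equation is x³ - 23y³ = -11. For fixed y, x³ = 23·y³ − 11, so a solution requires the RHS to be a perfect cube.
Strategy: iterate y from -45 to 45, compute RHS = 23·y³ − 11, and check whether it is a (positive or negative) perfect cube.
Check small values of y:
  y = 0: RHS = -11 is not a perfect cube.
  y = 1: RHS = 12 is not a perfect cube.
  y = -1: RHS = -34 is not a perfect cube.
  y = 2: RHS = 173 is not a perfect cube.
  y = -2: RHS = -195 is not a perfect cube.
  y = 3: RHS = 610 is not a perfect cube.
  y = -3: RHS = -632 is not a perfect cube.
Continuing the search up to |y| = 45 finds no solutions either.
No (x, y) in the scanned range satisfies the equation.

No integer solutions with |y| ≤ 45.


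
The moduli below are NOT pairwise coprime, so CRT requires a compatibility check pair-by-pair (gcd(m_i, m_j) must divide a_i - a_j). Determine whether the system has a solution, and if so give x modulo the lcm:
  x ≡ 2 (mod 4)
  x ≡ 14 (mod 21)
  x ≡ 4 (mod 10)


Moduli 4, 21, 10 are not pairwise coprime, so CRT works modulo lcm(m_i) when all pairwise compatibility conditions hold.
Pairwise compatibility: gcd(m_i, m_j) must divide a_i - a_j for every pair.
Merge one congruence at a time:
  Start: x ≡ 2 (mod 4).
  Combine with x ≡ 14 (mod 21): gcd(4, 21) = 1; 14 - 2 = 12, which IS divisible by 1, so compatible.
    Write x = 2 + 4·t and substitute into x ≡ 14 (mod 21): 4·t ≡ 14 − 2 = 12 (mod 21).
    The inverse of 4 mod 21 is 16 (since 4·16 = 64 = 3·21 + 1), so t ≡ 16·12 = 192 ≡ 3 (mod 21).
    Then x = 2 + 4·3 = 14, valid modulo lcm(4, 21) = 84: x ≡ 14 (mod 84).
  Combine with x ≡ 4 (mod 10): gcd(84, 10) = 2; 4 - 14 = -10, which IS divisible by 2, so compatible.
    Write x = 14 + 84·t and substitute into x ≡ 4 (mod 10): 84·t ≡ 4 − 14 = -10 (mod 10).
    Divide the congruence (and modulus) by g = 2: 42·t ≡ -5 (mod 5).
    Reduce coefficients mod 5: 2·t ≡ 0 (mod 5).
    The inverse of 2 mod 5 is 3 (since 2·3 = 6 = 1·5 + 1), so t ≡ 3·0 = 0 ≡ 0 (mod 5).
    Then x = 14 + 84·0 = 14, valid modulo lcm(84, 10) = 420: x ≡ 14 (mod 420).
Verify: 14 mod 4 = 2, 14 mod 21 = 14, 14 mod 10 = 4.

x ≡ 14 (mod 420).


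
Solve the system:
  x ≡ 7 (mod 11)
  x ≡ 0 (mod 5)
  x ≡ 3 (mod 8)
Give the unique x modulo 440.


Moduli 11, 5, 8 are pairwise coprime; by CRT there is a unique solution modulo M = 11 · 5 · 8 = 440.
Solve pairwise, accumulating the modulus:
  Start with x ≡ 7 (mod 11).
  Combine with x ≡ 0 (mod 5): since gcd(11, 5) = 1, we get a unique residue mod 55.
    Write x = 7 + 11·t and substitute into x ≡ 0 (mod 5): 11·t ≡ 0 − 7 = -7 (mod 5).
    Reduce coefficients mod 5: 1·t ≡ 3 (mod 5).
    So t ≡ 3 (mod 5).
    Then x = 7 + 11·3 = 40, valid modulo lcm(11, 5) = 55: x ≡ 40 (mod 55).
  Combine with x ≡ 3 (mod 8): since gcd(55, 8) = 1, we get a unique residue mod 440.
    Write x = 40 + 55·t and substitute into x ≡ 3 (mod 8): 55·t ≡ 3 − 40 = -37 (mod 8).
    Reduce coefficients mod 8: 7·t ≡ 3 (mod 8).
    The inverse of 7 mod 8 is 7 (since 7·7 = 49 = 6·8 + 1), so t ≡ 7·3 = 21 ≡ 5 (mod 8).
    Then x = 40 + 55·5 = 315, valid modulo lcm(55, 8) = 440: x ≡ 315 (mod 440).
Verify: 315 mod 11 = 7 ✓, 315 mod 5 = 0 ✓, 315 mod 8 = 3 ✓.

x ≡ 315 (mod 440).


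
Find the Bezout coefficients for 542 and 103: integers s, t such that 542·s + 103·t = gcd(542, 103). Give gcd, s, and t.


Euclidean algorithm on (542, 103) — divide until remainder is 0:
  542 = 5 · 103 + 27
  103 = 3 · 27 + 22
  27 = 1 · 22 + 5
  22 = 4 · 5 + 2
  5 = 2 · 2 + 1
  2 = 2 · 1 + 0
gcd(542, 103) = 1.
Track Bezout coefficients alongside the remainders: start with r₀ = 542 = a·1 + b·0 (s = 1, t = 0) and r₁ = 103 = a·0 + b·1 (s = 0, t = 1); each new remainder r_{k+1} = r_{k-1} − q_k·r_k inherits s_{k+1} = s_{k-1} − q_k·s_k, t_{k+1} = t_{k-1} − q_k·t_k, so r_k = a·s_k + b·t_k at every step:
  q = 5: r = 27, s = 1 − 5·0 = 1, t = 0 − 5·1 = -5  (check: 542·1 + 103·(-5) = 27)
  q = 3: r = 22, s = 0 − 3·1 = -3, t = 1 − 3·(-5) = 16  (check: 542·(-3) + 103·16 = 22)
  q = 1: r = 5, s = 1 − 1·(-3) = 4, t = -5 − 1·16 = -21  (check: 542·4 + 103·(-21) = 5)
  q = 4: r = 2, s = -3 − 4·4 = -19, t = 16 − 4·(-21) = 100  (check: 542·(-19) + 103·100 = 2)
  q = 2: r = 1, s = 4 − 2·(-19) = 42, t = -21 − 2·100 = -221  (check: 542·42 + 103·(-221) = 1)
The row with r = 1 (the gcd) gives the Bezout coefficients s = 42, t = -221.
Result: 542 · (42) + 103 · (-221) = 1.

gcd(542, 103) = 1; s = 42, t = -221 (check: 542·42 + 103·(-221) = 1).


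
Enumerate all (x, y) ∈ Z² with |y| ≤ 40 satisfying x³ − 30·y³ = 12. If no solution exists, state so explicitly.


The equation is x³ - 30y³ = 12. For fixed y, x³ = 30·y³ + 12, so a solution requires the RHS to be a perfect cube.
Strategy: iterate y from -40 to 40, compute RHS = 30·y³ + 12, and check whether it is a (positive or negative) perfect cube.
Check small values of y:
  y = 0: RHS = 12 is not a perfect cube.
  y = 1: RHS = 42 is not a perfect cube.
  y = -1: RHS = -18 is not a perfect cube.
  y = 2: RHS = 252 is not a perfect cube.
  y = -2: RHS = -228 is not a perfect cube.
  y = 3: RHS = 822 is not a perfect cube.
  y = -3: RHS = -798 is not a perfect cube.
Continuing the search up to |y| = 40 finds no solutions either.
No (x, y) in the scanned range satisfies the equation.

No integer solutions with |y| ≤ 40.


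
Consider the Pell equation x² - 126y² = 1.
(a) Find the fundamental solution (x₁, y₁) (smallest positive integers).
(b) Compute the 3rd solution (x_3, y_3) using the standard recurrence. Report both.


Step 1: Find the fundamental solution (x₁, y₁) of x² - 126y² = 1.
  Expand √126 as a continued fraction. a₀ = ⌊√126⌋ = 11; iterate m_{k+1} = d_k·a_k − m_k, d_{k+1} = (126 − m_{k+1}²)/d_k, a_{k+1} = ⌊(a₀ + m_{k+1})/d_{k+1}⌋ (starting m₀ = 0, d₀ = 1), with convergents p_k = a_k·p_{k-1} + p_{k-2}, q_k = a_k·q_{k-1} + q_{k-2} (p₋₁ = 1, q₋₁ = 0):
  k = 0: a₀ = 11; p₀/q₀ = 11/1; p₀² − 126·q₀² = 121 − 126 = -5.
  k = 1: m = 11, d = 5, a = ⌊(11 + 11)/5⌋ = 4; p/q = (4·11 + 1)/(4·1 + 0) = 45/4; p² − 126·q² = 2025 − 2016 = 9.
  k = 2: m = 9, d = 9, a = ⌊(11 + 9)/9⌋ = 2; p/q = (2·45 + 11)/(2·4 + 1) = 101/9; p² − 126·q² = 10201 − 10206 = -5.
  k = 3: m = 9, d = 5, a = ⌊(11 + 9)/5⌋ = 4; p/q = (4·101 + 45)/(4·9 + 4) = 449/40; p² − 126·q² = 201601 − 201600 = 1.
  The first convergent with p² − 126·q² = 1 gives the fundamental solution (x₁, y₁) = (449, 40).
Step 2: Apply the recurrence (x_{n+1}, y_{n+1}) = (x₁x_n + 126y₁y_n, x₁y_n + y₁x_n) repeatedly.
  From (x_1, y_1) = (449, 40): x_2 = 449·449 + 126·40·40 = 403201; y_2 = 449·40 + 40·449 = 35920.
  From (x_2, y_2) = (403201, 35920): x_3 = 449·403201 + 126·40·35920 = 362074049; y_3 = 449·35920 + 40·403201 = 32256120.
Step 3: Verify x_3² - 126·y_3² = 131097616959254401 - 131097616959254400 = 1 (should be 1). ✓

(x_1, y_1) = (449, 40); (x_3, y_3) = (362074049, 32256120).
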